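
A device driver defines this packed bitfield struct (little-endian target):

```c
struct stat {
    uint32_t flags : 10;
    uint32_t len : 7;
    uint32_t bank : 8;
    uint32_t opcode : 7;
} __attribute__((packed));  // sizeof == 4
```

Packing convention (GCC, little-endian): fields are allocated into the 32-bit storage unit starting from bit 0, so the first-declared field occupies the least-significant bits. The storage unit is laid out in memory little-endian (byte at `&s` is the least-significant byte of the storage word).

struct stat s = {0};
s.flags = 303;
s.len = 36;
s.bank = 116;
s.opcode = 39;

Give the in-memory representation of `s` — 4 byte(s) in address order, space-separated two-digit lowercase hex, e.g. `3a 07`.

[0+:10] flags=303 & 0x3ff = 0x12f; word=0x0000012f
[10+:7] len=36 & 0x7f = 0x24; word=0x0000912f
[17+:8] bank=116 & 0xff = 0x74; word=0x00e8912f
[25+:7] opcode=39 & 0x7f = 0x27; word=0x4ee8912f
word = 0x4ee8912f → little-endian bytes:
  [0]=0x2f  [1]=0x91  [2]=0xe8  [3]=0x4e

2f 91 e8 4e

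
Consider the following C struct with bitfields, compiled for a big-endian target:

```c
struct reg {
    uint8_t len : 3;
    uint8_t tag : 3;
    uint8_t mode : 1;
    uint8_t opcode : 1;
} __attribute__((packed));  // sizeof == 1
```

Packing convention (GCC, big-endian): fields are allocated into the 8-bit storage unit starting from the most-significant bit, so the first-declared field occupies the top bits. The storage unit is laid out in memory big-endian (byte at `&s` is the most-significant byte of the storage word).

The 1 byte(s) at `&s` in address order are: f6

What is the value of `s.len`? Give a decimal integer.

[0]=0xf6 (big-endian) → word 0xf6
len [5+:3] = (word>>5) & 0x7 = 7  ←
tag [2+:3] = (word>>2) & 0x7 = 5
mode [1+:1] = (word>>1) & 0x1 = 1
opcode [0+:1] = (word>>0) & 0x1 = 0

7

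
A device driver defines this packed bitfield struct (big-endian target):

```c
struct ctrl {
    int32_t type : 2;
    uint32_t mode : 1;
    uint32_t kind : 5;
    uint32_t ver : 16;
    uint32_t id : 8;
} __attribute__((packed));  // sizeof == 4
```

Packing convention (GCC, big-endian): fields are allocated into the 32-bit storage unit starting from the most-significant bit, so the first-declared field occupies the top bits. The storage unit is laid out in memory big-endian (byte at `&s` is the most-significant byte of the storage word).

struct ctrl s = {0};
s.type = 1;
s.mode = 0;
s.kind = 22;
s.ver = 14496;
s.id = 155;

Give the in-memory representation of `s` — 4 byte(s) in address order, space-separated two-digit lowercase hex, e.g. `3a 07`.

[30+:2] type=1 & 0x3 = 0x1; word=0x40000000
[29+:1] mode=0 & 0x1 = 0x0; word=0x40000000
[24+:5] kind=22 & 0x1f = 0x16; word=0x56000000
[8+:16] ver=14496 & 0xffff = 0x38a0; word=0x5638a000
[0+:8] id=155 & 0xff = 0x9b; word=0x5638a09b
word = 0x5638a09b → big-endian bytes:
  [0]=0x56  [1]=0x38  [2]=0xa0  [3]=0x9b

56 38 a0 9b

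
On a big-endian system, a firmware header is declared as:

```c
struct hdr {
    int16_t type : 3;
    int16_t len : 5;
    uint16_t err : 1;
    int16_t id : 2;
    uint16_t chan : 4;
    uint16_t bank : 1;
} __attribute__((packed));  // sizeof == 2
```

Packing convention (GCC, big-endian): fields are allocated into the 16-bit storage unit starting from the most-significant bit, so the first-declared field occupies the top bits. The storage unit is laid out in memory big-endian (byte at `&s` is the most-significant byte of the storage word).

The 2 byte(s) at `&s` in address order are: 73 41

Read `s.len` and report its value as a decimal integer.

-13

[0]=0x73 [1]=0x41 (big-endian) → word 0x7341
type [13+:3] = (word>>13) & 0x7 = 3
len [8+:5] = (word>>8) & 0x1f = 19  ←
err [7+:1] = (word>>7) & 0x1 = 0
id [5+:2] = (word>>5) & 0x3 = 2
chan [1+:4] = (word>>1) & 0xf = 0
bank [0+:1] = (word>>0) & 0x1 = 1
len signed 5b, MSB=1: 19 - 32 = -13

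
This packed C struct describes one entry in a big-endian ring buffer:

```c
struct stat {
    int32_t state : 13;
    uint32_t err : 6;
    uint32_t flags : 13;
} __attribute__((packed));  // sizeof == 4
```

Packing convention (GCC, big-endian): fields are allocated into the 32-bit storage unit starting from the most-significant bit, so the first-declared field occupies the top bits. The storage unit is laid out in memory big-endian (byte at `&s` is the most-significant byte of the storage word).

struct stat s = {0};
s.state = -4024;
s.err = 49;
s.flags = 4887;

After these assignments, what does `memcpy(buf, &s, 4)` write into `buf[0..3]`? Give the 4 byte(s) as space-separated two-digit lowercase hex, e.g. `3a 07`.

82 46 33 17

state (13b) val=-4024 bits=0x1048 at bit 19: 0x82400000
err (6b) val=49 bits=0x31 at bit 13: 0x82462000
flags (13b) val=4887 bits=0x1317 at bit 0: 0x82463317
word = 0x82463317 → big-endian bytes:
  [0]=0x82  [1]=0x46  [2]=0x33  [3]=0x17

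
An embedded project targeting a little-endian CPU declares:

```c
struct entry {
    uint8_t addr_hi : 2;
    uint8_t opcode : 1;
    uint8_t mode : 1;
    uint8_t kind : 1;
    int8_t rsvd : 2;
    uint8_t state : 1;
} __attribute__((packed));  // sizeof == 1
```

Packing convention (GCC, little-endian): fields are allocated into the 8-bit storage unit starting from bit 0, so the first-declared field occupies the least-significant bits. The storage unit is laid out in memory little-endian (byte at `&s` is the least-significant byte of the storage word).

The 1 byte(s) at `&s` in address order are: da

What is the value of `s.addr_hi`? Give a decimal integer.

[0]=0xda (little-endian) → word 0xda
addr_hi:2 @ bit 0 → (0xda>>0)&0x3 = 0x2  ←
opcode:1 @ bit 2 → (0xda>>2)&0x1 = 0x0
mode:1 @ bit 3 → (0xda>>3)&0x1 = 0x1
kind:1 @ bit 4 → (0xda>>4)&0x1 = 0x1
rsvd:2 @ bit 5 → (0xda>>5)&0x3 = 0x2
state:1 @ bit 7 → (0xda>>7)&0x1 = 0x1

2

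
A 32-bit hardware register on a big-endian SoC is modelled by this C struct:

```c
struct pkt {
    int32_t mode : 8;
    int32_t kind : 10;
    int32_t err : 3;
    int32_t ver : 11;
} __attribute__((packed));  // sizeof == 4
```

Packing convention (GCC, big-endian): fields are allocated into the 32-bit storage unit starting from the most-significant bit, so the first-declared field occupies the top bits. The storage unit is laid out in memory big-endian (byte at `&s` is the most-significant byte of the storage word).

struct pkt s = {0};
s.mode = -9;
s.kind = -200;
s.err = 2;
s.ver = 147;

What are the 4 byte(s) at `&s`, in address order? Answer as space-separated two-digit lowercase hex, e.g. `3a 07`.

f7 ce 10 93

mode (8b) val=-9 bits=0xf7 at bit 24: 0xf7000000
kind (10b) val=-200 bits=0x338 at bit 14: 0xf7ce0000
err (3b) val=2 bits=0x2 at bit 11: 0xf7ce1000
ver (11b) val=147 bits=0x93 at bit 0: 0xf7ce1093
word = 0xf7ce1093 → big-endian bytes:
  [0]=0xf7  [1]=0xce  [2]=0x10  [3]=0x93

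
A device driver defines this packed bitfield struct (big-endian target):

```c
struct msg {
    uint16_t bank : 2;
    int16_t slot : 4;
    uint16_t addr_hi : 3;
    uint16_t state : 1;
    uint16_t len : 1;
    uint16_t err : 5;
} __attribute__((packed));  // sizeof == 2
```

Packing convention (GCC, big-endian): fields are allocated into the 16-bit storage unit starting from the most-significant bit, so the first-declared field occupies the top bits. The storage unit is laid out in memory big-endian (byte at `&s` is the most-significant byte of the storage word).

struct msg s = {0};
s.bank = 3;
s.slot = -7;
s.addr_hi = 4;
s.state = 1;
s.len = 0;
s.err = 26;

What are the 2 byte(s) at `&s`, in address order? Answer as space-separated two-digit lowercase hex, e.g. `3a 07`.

e6 5a

bank:2 = 3 → 0x3 << 14 → word 0xc000
slot:4 = -7 → 0x9 << 10 → word 0xe400
addr_hi:3 = 4 → 0x4 << 7 → word 0xe600
state:1 = 1 → 0x1 << 6 → word 0xe640
len:1 = 0 → 0x0 << 5 → word 0xe640
err:5 = 26 → 0x1a << 0 → word 0xe65a
word = 0xe65a → big-endian bytes:
  [0]=0xe6  [1]=0x5a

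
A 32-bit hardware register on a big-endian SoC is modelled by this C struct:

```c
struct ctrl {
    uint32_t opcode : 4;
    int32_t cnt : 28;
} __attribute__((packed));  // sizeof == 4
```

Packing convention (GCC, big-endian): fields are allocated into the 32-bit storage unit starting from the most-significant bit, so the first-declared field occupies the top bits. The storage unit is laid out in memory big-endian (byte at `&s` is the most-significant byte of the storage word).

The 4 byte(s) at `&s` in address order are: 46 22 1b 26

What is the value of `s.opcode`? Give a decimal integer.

[0]=0x46 [1]=0x22 [2]=0x1b [3]=0x26 (big-endian) → word 0x46221b26
opcode:4 @ bit 28 → (0x46221b26>>28)&0xf = 0x4  ←
cnt:28 @ bit 0 → (0x46221b26>>0)&0xfffffff = 0x6221b26

4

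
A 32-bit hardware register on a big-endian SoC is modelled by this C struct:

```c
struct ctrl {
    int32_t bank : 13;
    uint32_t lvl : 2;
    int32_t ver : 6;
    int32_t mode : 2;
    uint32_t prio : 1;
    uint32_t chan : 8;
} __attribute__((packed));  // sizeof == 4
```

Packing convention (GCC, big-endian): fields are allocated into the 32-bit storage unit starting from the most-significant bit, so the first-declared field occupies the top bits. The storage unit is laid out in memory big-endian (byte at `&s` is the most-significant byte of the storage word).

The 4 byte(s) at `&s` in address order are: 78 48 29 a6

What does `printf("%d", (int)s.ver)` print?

[0]=0x78 [1]=0x48 [2]=0x29 [3]=0xa6 (big-endian) → word 0x784829a6
bank:13 @ bit 19 → (0x784829a6>>19)&0x1fff = 0xf09
lvl:2 @ bit 17 → (0x784829a6>>17)&0x3 = 0x0
ver:6 @ bit 11 → (0x784829a6>>11)&0x3f = 0x5  ←
mode:2 @ bit 9 → (0x784829a6>>9)&0x3 = 0x0
prio:1 @ bit 8 → (0x784829a6>>8)&0x1 = 0x1
chan:8 @ bit 0 → (0x784829a6>>0)&0xff = 0xa6
ver signed 6b, MSB=0: value = 5

5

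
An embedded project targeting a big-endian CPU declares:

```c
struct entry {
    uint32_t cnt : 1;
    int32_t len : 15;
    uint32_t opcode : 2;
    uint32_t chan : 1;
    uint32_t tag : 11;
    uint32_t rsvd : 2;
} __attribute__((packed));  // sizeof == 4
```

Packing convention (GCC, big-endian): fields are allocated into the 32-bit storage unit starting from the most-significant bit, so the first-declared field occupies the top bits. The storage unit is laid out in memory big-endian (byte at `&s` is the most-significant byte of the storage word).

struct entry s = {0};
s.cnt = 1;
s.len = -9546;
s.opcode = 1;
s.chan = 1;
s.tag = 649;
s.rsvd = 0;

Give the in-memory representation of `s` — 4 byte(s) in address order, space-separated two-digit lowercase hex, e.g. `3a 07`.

cnt:1 = 1 → 0x1 << 31 → word 0x80000000
len:15 = -9546 → 0x5ab6 << 16 → word 0xdab60000
opcode:2 = 1 → 0x1 << 14 → word 0xdab64000
chan:1 = 1 → 0x1 << 13 → word 0xdab66000
tag:11 = 649 → 0x289 << 2 → word 0xdab66a24
rsvd:2 = 0 → 0x0 << 0 → word 0xdab66a24
word = 0xdab66a24 → big-endian bytes:
  [0]=0xda  [1]=0xb6  [2]=0x6a  [3]=0x24

da b6 6a 24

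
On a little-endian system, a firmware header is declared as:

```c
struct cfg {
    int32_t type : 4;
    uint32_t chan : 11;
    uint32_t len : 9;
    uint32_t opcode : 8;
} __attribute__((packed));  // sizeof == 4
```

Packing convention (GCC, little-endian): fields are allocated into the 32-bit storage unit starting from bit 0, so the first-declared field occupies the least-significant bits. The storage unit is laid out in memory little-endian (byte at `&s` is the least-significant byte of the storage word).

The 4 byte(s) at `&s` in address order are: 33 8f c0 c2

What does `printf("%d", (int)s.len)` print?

[0]=0x33 [1]=0x8f [2]=0xc0 [3]=0xc2 (little-endian) → word 0xc2c08f33
type:4 @ bit 0 → (0xc2c08f33>>0)&0xf = 0x3
chan:11 @ bit 4 → (0xc2c08f33>>4)&0x7ff = 0xf3
len:9 @ bit 15 → (0xc2c08f33>>15)&0x1ff = 0x181  ←
opcode:8 @ bit 24 → (0xc2c08f33>>24)&0xff = 0xc2

385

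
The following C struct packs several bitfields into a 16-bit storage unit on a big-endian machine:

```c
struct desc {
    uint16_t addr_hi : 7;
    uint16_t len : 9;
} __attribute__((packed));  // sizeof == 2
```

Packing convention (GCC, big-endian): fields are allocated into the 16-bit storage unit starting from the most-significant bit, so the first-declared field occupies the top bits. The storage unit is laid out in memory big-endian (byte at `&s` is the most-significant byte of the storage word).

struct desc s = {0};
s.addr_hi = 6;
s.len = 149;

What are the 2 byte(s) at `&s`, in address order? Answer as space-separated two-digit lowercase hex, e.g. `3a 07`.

addr_hi:7 = 6 → 0x6 << 9 → word 0x0c00
len:9 = 149 → 0x95 << 0 → word 0x0c95
word = 0x0c95 → big-endian bytes:
  [0]=0x0c  [1]=0x95

0c 95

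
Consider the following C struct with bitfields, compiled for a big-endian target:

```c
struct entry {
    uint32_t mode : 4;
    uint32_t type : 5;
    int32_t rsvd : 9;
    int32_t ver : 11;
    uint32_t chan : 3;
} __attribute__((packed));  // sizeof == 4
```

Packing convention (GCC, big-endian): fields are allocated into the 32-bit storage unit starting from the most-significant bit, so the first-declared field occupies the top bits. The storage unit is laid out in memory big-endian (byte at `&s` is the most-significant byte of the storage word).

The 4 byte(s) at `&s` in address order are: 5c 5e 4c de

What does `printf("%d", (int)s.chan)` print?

[0]=0x5c [1]=0x5e [2]=0x4c [3]=0xde (big-endian) → word 0x5c5e4cde
mode [28+:4] = (word>>28) & 0xf = 5
type [23+:5] = (word>>23) & 0x1f = 24
rsvd [14+:9] = (word>>14) & 0x1ff = 377
ver [3+:11] = (word>>3) & 0x7ff = 411
chan [0+:3] = (word>>0) & 0x7 = 6  ←

6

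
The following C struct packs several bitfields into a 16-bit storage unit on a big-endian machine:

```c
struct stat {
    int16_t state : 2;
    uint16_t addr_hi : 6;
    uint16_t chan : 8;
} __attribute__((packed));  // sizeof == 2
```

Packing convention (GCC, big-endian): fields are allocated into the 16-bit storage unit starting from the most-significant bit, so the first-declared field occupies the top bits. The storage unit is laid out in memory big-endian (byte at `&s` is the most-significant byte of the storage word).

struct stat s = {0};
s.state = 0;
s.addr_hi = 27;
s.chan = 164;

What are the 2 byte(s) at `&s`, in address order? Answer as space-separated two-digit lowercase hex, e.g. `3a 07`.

1b a4

[14+:2] state=0 & 0x3 = 0x0; word=0x0000
[8+:6] addr_hi=27 & 0x3f = 0x1b; word=0x1b00
[0+:8] chan=164 & 0xff = 0xa4; word=0x1ba4
word = 0x1ba4 → big-endian bytes:
  [0]=0x1b  [1]=0xa4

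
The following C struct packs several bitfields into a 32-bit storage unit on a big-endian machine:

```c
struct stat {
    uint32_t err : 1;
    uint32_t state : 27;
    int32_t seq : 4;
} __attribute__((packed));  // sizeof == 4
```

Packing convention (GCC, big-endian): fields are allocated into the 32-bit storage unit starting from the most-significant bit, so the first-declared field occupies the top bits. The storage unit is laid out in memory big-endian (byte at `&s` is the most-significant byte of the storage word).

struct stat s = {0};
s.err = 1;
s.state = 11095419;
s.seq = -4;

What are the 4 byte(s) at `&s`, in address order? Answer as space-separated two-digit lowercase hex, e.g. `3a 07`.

err (1b) val=1 bits=0x1 at bit 31: 0x80000000
state (27b) val=11095419 bits=0xa94d7b at bit 4: 0x8a94d7b0
seq (4b) val=-4 bits=0xc at bit 0: 0x8a94d7bc
word = 0x8a94d7bc → big-endian bytes:
  [0]=0x8a  [1]=0x94  [2]=0xd7  [3]=0xbc

8a 94 d7 bc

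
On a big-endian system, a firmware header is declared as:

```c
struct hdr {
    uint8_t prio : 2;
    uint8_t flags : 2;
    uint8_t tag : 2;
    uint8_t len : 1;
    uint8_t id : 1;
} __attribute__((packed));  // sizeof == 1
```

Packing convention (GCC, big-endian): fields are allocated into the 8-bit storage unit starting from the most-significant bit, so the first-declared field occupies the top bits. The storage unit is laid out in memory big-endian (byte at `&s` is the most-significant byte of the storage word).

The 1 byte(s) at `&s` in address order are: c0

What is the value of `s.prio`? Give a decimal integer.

[0]=0xc0 (big-endian) → word 0xc0
prio [6+:2] = (word>>6) & 0x3 = 3  ←
flags [4+:2] = (word>>4) & 0x3 = 0
tag [2+:2] = (word>>2) & 0x3 = 0
len [1+:1] = (word>>1) & 0x1 = 0
id [0+:1] = (word>>0) & 0x1 = 0

3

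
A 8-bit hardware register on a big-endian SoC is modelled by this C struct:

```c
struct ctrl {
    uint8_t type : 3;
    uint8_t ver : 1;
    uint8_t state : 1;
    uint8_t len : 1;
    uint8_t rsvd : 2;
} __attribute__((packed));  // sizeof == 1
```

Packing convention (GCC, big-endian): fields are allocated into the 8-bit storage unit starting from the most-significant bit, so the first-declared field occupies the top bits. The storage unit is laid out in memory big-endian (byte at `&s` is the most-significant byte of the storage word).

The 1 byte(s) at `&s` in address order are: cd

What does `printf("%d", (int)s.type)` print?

6

[0]=0xcd (big-endian) → word 0xcd
type [5+:3] = (word>>5) & 0x7 = 6  ←
ver [4+:1] = (word>>4) & 0x1 = 0
state [3+:1] = (word>>3) & 0x1 = 1
len [2+:1] = (word>>2) & 0x1 = 1
rsvd [0+:2] = (word>>0) & 0x3 = 1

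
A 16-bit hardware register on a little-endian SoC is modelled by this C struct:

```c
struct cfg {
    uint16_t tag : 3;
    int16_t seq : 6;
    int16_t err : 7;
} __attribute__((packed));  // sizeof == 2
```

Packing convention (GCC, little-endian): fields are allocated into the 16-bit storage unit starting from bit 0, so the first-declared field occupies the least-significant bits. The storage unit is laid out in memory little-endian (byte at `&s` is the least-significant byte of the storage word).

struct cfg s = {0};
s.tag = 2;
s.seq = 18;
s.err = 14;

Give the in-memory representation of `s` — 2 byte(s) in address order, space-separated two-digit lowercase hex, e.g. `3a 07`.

92 1c

tag (3b) val=2 bits=0x2 at bit 0: 0x0002
seq (6b) val=18 bits=0x12 at bit 3: 0x0092
err (7b) val=14 bits=0xe at bit 9: 0x1c92
word = 0x1c92 → little-endian bytes:
  [0]=0x92  [1]=0x1c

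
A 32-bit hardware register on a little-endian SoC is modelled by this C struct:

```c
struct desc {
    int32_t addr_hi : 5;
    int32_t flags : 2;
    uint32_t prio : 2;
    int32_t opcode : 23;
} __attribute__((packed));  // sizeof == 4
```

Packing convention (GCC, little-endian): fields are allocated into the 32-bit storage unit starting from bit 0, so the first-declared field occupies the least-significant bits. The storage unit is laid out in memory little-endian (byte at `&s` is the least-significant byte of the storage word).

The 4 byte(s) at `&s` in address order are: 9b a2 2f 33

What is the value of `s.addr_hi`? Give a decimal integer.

-5

[0]=0x9b [1]=0xa2 [2]=0x2f [3]=0x33 (little-endian) → word 0x332fa29b
addr_hi [0+:5] = (word>>0) & 0x1f = 27  ←
flags [5+:2] = (word>>5) & 0x3 = 0
prio [7+:2] = (word>>7) & 0x3 = 1
opcode [9+:23] = (word>>9) & 0x7fffff = 1677265
addr_hi signed 5b, MSB=1: 27 - 32 = -5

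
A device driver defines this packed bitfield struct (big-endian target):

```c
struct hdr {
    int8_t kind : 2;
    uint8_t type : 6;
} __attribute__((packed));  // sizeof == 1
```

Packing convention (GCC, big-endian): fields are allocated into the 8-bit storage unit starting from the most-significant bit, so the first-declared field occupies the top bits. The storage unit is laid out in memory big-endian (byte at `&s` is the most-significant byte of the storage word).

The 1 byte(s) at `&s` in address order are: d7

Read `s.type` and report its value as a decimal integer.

23

[0]=0xd7 (big-endian) → word 0xd7
kind [6+:2] = (word>>6) & 0x3 = 3
type [0+:6] = (word>>0) & 0x3f = 23  ←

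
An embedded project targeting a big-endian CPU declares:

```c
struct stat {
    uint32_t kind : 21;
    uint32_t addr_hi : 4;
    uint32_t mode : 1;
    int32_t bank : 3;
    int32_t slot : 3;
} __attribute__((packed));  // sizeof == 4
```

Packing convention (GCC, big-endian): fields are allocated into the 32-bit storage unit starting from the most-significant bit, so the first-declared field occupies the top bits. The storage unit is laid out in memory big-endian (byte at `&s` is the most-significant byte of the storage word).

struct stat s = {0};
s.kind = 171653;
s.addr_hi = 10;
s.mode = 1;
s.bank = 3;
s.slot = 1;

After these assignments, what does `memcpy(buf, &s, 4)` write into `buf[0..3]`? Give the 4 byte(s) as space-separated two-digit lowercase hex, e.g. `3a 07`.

[11+:21] kind=171653 & 0x1fffff = 0x29e85; word=0x14f42800
[7+:4] addr_hi=10 & 0xf = 0xa; word=0x14f42d00
[6+:1] mode=1 & 0x1 = 0x1; word=0x14f42d40
[3+:3] bank=3 & 0x7 = 0x3; word=0x14f42d58
[0+:3] slot=1 & 0x7 = 0x1; word=0x14f42d59
word = 0x14f42d59 → big-endian bytes:
  [0]=0x14  [1]=0xf4  [2]=0x2d  [3]=0x59

14 f4 2d 59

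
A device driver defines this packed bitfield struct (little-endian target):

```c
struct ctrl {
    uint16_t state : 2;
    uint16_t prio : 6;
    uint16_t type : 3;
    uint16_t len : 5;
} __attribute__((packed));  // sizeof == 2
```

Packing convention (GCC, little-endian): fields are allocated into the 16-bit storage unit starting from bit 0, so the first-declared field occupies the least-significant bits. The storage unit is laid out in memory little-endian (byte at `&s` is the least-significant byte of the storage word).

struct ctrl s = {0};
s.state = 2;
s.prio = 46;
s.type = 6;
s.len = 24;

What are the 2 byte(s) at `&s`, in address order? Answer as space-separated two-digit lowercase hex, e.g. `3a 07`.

[0+:2] state=2 & 0x3 = 0x2; word=0x0002
[2+:6] prio=46 & 0x3f = 0x2e; word=0x00ba
[8+:3] type=6 & 0x7 = 0x6; word=0x06ba
[11+:5] len=24 & 0x1f = 0x18; word=0xc6ba
word = 0xc6ba → little-endian bytes:
  [0]=0xba  [1]=0xc6

ba c6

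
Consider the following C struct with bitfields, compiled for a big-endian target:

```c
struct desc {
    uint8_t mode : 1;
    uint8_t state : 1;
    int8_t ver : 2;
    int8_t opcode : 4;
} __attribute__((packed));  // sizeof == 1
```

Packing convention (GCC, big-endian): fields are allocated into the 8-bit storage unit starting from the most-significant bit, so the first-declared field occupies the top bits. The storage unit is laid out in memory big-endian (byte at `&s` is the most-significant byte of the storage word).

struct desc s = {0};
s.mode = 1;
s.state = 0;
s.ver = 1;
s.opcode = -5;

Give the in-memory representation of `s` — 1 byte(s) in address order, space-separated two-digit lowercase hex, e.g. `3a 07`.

mode (1b) val=1 bits=0x1 at bit 7: 0x80
state (1b) val=0 bits=0x0 at bit 6: 0x80
ver (2b) val=1 bits=0x1 at bit 4: 0x90
opcode (4b) val=-5 bits=0xb at bit 0: 0x9b
word = 0x9b → big-endian bytes:
  [0]=0x9b

9b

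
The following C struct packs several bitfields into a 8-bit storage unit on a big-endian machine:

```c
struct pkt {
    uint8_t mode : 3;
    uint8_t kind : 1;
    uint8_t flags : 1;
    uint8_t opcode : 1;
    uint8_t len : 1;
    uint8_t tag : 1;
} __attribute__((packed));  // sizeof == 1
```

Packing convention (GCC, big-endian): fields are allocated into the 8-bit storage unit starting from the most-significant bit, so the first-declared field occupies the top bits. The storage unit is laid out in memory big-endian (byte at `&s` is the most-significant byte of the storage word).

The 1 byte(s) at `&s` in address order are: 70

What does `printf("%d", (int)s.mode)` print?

3

[0]=0x70 (big-endian) → word 0x70
mode [5+:3] = (word>>5) & 0x7 = 3  ←
kind [4+:1] = (word>>4) & 0x1 = 1
flags [3+:1] = (word>>3) & 0x1 = 0
opcode [2+:1] = (word>>2) & 0x1 = 0
len [1+:1] = (word>>1) & 0x1 = 0
tag [0+:1] = (word>>0) & 0x1 = 0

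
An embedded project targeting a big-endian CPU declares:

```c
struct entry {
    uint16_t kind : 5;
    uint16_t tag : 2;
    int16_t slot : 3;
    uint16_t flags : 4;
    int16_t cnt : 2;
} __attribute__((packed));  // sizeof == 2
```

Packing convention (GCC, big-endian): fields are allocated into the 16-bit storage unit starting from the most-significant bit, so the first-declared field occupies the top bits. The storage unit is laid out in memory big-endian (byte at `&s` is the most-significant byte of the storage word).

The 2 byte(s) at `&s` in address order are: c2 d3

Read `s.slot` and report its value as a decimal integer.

3

[0]=0xc2 [1]=0xd3 (big-endian) → word 0xc2d3
kind [11+:5] = (word>>11) & 0x1f = 24
tag [9+:2] = (word>>9) & 0x3 = 1
slot [6+:3] = (word>>6) & 0x7 = 3  ←
flags [2+:4] = (word>>2) & 0xf = 4
cnt [0+:2] = (word>>0) & 0x3 = 3
slot signed 3b, MSB=0: value = 3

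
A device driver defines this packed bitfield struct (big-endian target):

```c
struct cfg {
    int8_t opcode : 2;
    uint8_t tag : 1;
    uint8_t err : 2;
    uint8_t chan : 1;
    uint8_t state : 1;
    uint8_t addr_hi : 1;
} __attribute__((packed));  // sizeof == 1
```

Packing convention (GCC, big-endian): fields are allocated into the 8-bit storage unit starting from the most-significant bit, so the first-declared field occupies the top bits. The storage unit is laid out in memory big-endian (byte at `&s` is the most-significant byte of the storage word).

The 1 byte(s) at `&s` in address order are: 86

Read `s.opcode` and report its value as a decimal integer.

[0]=0x86 (big-endian) → word 0x86
opcode [6+:2] = (word>>6) & 0x3 = 2  ←
tag [5+:1] = (word>>5) & 0x1 = 0
err [3+:2] = (word>>3) & 0x3 = 0
chan [2+:1] = (word>>2) & 0x1 = 1
state [1+:1] = (word>>1) & 0x1 = 1
addr_hi [0+:1] = (word>>0) & 0x1 = 0
opcode signed 2b, MSB=1: 2 - 4 = -2

-2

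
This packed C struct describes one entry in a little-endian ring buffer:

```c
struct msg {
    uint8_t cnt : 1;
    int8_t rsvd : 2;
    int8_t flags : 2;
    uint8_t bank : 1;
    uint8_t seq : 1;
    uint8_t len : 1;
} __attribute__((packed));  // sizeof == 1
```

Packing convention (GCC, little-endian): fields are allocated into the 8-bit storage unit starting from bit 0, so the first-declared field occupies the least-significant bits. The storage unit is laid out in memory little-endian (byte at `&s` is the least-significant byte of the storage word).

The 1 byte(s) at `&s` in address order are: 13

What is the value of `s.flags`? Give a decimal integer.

-2

[0]=0x13 (little-endian) → word 0x13
cnt:1 @ bit 0 → (0x13>>0)&0x1 = 0x1
rsvd:2 @ bit 1 → (0x13>>1)&0x3 = 0x1
flags:2 @ bit 3 → (0x13>>3)&0x3 = 0x2  ←
bank:1 @ bit 5 → (0x13>>5)&0x1 = 0x0
seq:1 @ bit 6 → (0x13>>6)&0x1 = 0x0
len:1 @ bit 7 → (0x13>>7)&0x1 = 0x0
flags signed 2b, MSB=1: 2 - 4 = -2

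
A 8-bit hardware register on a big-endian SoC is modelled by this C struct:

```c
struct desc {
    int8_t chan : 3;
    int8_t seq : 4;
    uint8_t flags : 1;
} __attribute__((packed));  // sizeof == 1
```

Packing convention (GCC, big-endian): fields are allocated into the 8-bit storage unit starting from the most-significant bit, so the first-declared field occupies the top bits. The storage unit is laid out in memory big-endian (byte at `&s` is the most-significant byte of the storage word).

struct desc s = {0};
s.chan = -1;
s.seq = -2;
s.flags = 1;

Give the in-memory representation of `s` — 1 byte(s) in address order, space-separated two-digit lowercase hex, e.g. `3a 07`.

[5+:3] chan=-1 & 0x7 = 0x7; word=0xe0
[1+:4] seq=-2 & 0xf = 0xe; word=0xfc
[0+:1] flags=1 & 0x1 = 0x1; word=0xfd
word = 0xfd → big-endian bytes:
  [0]=0xfd

fd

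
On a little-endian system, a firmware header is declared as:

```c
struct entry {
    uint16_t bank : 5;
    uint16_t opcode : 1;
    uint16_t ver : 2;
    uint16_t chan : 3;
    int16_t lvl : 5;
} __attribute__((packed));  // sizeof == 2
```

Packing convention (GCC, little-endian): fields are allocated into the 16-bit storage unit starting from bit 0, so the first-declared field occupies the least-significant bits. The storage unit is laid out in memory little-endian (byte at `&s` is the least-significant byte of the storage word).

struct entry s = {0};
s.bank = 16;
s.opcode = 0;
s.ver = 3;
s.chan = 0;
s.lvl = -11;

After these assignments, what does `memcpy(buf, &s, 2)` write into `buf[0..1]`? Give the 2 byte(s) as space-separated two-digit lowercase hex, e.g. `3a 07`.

d0 a8

bank:5 = 16 → 0x10 << 0 → word 0x0010
opcode:1 = 0 → 0x0 << 5 → word 0x0010
ver:2 = 3 → 0x3 << 6 → word 0x00d0
chan:3 = 0 → 0x0 << 8 → word 0x00d0
lvl:5 = -11 → 0x15 << 11 → word 0xa8d0
word = 0xa8d0 → little-endian bytes:
  [0]=0xd0  [1]=0xa8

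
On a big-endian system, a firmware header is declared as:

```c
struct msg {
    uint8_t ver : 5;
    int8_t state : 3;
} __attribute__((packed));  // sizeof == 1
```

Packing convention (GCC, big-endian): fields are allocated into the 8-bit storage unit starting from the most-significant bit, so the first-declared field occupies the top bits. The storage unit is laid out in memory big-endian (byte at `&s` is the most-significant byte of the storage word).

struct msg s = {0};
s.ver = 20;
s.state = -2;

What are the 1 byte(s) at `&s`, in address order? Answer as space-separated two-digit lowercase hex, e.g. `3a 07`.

[3+:5] ver=20 & 0x1f = 0x14; word=0xa0
[0+:3] state=-2 & 0x7 = 0x6; word=0xa6
word = 0xa6 → big-endian bytes:
  [0]=0xa6

a6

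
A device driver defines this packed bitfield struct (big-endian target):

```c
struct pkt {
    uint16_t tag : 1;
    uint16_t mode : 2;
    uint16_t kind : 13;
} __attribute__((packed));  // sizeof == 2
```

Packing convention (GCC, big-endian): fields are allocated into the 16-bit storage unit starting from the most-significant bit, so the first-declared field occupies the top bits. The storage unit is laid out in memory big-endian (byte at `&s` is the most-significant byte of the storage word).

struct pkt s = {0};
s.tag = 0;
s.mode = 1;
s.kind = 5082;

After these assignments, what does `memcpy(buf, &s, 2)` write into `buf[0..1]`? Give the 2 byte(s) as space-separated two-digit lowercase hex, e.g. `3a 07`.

[15+:1] tag=0 & 0x1 = 0x0; word=0x0000
[13+:2] mode=1 & 0x3 = 0x1; word=0x2000
[0+:13] kind=5082 & 0x1fff = 0x13da; word=0x33da
word = 0x33da → big-endian bytes:
  [0]=0x33  [1]=0xda

33 da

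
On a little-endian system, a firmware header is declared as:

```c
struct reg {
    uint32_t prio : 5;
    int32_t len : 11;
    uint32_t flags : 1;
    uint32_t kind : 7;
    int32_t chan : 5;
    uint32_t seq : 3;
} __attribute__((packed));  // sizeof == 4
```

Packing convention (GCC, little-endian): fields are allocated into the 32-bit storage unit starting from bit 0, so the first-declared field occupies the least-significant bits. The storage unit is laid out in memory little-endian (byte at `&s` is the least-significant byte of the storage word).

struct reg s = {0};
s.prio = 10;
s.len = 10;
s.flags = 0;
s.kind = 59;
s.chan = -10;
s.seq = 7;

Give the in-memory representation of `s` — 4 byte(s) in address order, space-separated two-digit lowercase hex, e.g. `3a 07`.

4a 01 76 f6

prio (5b) val=10 bits=0xa at bit 0: 0x0000000a
len (11b) val=10 bits=0xa at bit 5: 0x0000014a
flags (1b) val=0 bits=0x0 at bit 16: 0x0000014a
kind (7b) val=59 bits=0x3b at bit 17: 0x0076014a
chan (5b) val=-10 bits=0x16 at bit 24: 0x1676014a
seq (3b) val=7 bits=0x7 at bit 29: 0xf676014a
word = 0xf676014a → little-endian bytes:
  [0]=0x4a  [1]=0x01  [2]=0x76  [3]=0xf6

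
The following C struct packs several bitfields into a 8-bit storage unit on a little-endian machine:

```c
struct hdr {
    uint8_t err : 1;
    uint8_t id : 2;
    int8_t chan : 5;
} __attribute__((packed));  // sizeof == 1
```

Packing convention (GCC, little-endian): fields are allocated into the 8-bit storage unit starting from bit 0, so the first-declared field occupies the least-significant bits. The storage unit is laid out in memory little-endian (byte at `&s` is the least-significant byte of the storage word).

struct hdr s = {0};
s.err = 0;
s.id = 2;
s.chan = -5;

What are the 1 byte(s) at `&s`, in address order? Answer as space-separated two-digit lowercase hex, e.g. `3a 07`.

err (1b) val=0 bits=0x0 at bit 0: 0x00
id (2b) val=2 bits=0x2 at bit 1: 0x04
chan (5b) val=-5 bits=0x1b at bit 3: 0xdc
word = 0xdc → little-endian bytes:
  [0]=0xdc

dc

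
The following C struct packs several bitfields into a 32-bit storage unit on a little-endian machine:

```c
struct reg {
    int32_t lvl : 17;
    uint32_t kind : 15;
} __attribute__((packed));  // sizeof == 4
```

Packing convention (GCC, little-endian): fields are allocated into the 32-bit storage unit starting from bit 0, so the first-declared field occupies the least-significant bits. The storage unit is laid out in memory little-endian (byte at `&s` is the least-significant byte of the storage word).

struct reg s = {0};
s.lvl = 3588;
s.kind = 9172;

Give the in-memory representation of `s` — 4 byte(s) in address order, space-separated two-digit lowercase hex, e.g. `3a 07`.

lvl:17 = 3588 → 0xe04 << 0 → word 0x00000e04
kind:15 = 9172 → 0x23d4 << 17 → word 0x47a80e04
word = 0x47a80e04 → little-endian bytes:
  [0]=0x04  [1]=0x0e  [2]=0xa8  [3]=0x47

04 0e a8 47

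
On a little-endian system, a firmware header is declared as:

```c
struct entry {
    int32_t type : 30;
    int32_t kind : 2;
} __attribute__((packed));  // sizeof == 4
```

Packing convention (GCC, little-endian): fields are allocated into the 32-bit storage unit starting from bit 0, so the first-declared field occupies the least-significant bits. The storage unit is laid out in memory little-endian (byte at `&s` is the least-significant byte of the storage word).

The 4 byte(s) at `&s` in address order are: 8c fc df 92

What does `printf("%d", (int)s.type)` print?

[0]=0x8c [1]=0xfc [2]=0xdf [3]=0x92 (little-endian) → word 0x92dffc8c
type:30 @ bit 0 → (0x92dffc8c>>0)&0x3fffffff = 0x12dffc8c  ←
kind:2 @ bit 30 → (0x92dffc8c>>30)&0x3 = 0x2
type signed 30b, MSB=0: value = 316669068

316669068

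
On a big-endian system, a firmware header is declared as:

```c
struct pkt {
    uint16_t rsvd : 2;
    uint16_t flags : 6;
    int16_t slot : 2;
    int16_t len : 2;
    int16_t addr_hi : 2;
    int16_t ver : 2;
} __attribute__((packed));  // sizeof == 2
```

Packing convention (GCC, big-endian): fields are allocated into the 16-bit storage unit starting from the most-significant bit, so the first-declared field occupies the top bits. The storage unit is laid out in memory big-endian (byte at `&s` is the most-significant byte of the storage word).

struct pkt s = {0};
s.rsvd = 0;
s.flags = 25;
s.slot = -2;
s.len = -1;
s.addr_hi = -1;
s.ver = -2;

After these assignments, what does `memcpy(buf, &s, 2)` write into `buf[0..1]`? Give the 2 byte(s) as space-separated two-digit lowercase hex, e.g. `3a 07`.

19 be

rsvd:2 = 0 → 0x0 << 14 → word 0x0000
flags:6 = 25 → 0x19 << 8 → word 0x1900
slot:2 = -2 → 0x2 << 6 → word 0x1980
len:2 = -1 → 0x3 << 4 → word 0x19b0
addr_hi:2 = -1 → 0x3 << 2 → word 0x19bc
ver:2 = -2 → 0x2 << 0 → word 0x19be
word = 0x19be → big-endian bytes:
  [0]=0x19  [1]=0xbe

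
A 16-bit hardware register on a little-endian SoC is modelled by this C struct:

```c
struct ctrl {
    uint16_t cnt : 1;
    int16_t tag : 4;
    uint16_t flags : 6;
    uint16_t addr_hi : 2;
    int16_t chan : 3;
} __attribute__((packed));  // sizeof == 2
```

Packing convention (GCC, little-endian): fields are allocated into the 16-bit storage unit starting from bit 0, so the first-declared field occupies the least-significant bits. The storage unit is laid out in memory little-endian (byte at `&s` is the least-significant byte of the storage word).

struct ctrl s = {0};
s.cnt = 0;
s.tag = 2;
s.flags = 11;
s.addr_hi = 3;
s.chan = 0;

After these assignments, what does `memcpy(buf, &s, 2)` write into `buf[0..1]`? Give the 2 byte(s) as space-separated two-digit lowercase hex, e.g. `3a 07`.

64 19

[0+:1] cnt=0 & 0x1 = 0x0; word=0x0000
[1+:4] tag=2 & 0xf = 0x2; word=0x0004
[5+:6] flags=11 & 0x3f = 0xb; word=0x0164
[11+:2] addr_hi=3 & 0x3 = 0x3; word=0x1964
[13+:3] chan=0 & 0x7 = 0x0; word=0x1964
word = 0x1964 → little-endian bytes:
  [0]=0x64  [1]=0x19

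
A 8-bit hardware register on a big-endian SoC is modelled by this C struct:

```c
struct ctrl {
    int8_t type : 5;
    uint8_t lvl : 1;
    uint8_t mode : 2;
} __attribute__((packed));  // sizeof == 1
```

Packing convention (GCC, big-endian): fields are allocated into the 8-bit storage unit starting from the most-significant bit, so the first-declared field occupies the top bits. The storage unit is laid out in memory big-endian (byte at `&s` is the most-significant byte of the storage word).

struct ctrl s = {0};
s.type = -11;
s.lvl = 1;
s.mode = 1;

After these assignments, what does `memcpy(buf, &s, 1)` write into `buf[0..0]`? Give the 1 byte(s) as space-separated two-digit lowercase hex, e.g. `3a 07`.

type:5 = -11 → 0x15 << 3 → word 0xa8
lvl:1 = 1 → 0x1 << 2 → word 0xac
mode:2 = 1 → 0x1 << 0 → word 0xad
word = 0xad → big-endian bytes:
  [0]=0xad

ad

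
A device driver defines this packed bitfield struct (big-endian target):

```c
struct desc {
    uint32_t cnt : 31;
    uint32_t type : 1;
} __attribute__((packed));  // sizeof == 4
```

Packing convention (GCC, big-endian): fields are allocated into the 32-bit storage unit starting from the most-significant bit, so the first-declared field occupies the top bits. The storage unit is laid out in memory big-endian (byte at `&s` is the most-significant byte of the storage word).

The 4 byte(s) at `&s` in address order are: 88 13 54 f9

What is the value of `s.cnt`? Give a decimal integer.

[0]=0x88 [1]=0x13 [2]=0x54 [3]=0xf9 (big-endian) → word 0x881354f9
cnt:31 @ bit 1 → (0x881354f9>>1)&0x7fffffff = 0x4409aa7c  ←
type:1 @ bit 0 → (0x881354f9>>0)&0x1 = 0x1

1141484156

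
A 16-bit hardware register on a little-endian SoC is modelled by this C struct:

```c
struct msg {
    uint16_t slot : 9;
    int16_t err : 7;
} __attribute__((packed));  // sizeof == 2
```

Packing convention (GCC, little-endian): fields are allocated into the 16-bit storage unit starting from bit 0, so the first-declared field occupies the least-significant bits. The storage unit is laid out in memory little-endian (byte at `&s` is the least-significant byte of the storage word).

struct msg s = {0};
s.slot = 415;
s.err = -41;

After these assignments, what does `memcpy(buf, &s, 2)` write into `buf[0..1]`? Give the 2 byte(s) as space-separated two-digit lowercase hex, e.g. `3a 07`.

9f af

slot (9b) val=415 bits=0x19f at bit 0: 0x019f
err (7b) val=-41 bits=0x57 at bit 9: 0xaf9f
word = 0xaf9f → little-endian bytes:
  [0]=0x9f  [1]=0xaf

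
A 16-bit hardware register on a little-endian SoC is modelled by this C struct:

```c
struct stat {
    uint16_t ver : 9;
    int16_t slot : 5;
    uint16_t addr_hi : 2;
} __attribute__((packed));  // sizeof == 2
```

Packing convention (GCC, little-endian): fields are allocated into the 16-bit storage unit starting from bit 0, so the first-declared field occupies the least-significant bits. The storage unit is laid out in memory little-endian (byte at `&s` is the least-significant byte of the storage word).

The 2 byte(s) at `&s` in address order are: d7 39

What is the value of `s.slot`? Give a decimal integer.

[0]=0xd7 [1]=0x39 (little-endian) → word 0x39d7
ver:9 @ bit 0 → (0x39d7>>0)&0x1ff = 0x1d7
slot:5 @ bit 9 → (0x39d7>>9)&0x1f = 0x1c  ←
addr_hi:2 @ bit 14 → (0x39d7>>14)&0x3 = 0x0
slot signed 5b, MSB=1: 28 - 32 = -4

-4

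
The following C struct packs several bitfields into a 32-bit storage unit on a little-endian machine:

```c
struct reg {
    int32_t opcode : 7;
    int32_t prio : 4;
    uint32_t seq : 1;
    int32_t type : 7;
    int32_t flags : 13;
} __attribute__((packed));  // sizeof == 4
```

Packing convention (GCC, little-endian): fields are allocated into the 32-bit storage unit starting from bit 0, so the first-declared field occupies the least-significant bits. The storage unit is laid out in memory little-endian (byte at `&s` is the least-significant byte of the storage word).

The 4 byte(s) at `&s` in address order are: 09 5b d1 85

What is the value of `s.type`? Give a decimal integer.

21

[0]=0x09 [1]=0x5b [2]=0xd1 [3]=0x85 (little-endian) → word 0x85d15b09
opcode:7 @ bit 0 → (0x85d15b09>>0)&0x7f = 0x9
prio:4 @ bit 7 → (0x85d15b09>>7)&0xf = 0x6
seq:1 @ bit 11 → (0x85d15b09>>11)&0x1 = 0x1
type:7 @ bit 12 → (0x85d15b09>>12)&0x7f = 0x15  ←
flags:13 @ bit 19 → (0x85d15b09>>19)&0x1fff = 0x10ba
type signed 7b, MSB=0: value = 21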